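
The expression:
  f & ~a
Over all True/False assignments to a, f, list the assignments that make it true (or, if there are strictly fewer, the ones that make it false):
is true only for:
  a=False, f=True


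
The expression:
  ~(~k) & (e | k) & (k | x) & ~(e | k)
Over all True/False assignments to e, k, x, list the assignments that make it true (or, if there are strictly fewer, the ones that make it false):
is never true.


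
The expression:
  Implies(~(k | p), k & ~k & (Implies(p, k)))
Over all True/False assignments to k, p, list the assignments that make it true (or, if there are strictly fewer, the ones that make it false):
is false only for:
  k=False, p=False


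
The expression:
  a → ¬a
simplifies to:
¬a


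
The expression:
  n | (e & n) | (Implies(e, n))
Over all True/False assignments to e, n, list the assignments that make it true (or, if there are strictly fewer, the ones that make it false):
is false only for:
  e=True, n=False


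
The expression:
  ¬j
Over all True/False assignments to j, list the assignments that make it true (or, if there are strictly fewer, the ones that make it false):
is true only for:
  j=False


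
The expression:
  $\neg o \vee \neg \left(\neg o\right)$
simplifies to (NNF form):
$\text{True}$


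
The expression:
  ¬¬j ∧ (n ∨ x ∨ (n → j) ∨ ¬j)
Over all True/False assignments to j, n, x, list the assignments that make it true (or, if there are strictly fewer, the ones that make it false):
is true only for:
  j=True, n=False, x=False;
  j=True, n=False, x=True;
  j=True, n=True, x=False;
  j=True, n=True, x=True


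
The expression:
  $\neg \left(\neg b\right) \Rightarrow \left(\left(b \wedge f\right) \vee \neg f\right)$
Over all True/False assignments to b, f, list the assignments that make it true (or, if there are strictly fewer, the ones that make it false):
is always true.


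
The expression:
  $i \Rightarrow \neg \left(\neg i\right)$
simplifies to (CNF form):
$\text{True}$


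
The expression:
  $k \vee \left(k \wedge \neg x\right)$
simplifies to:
$k$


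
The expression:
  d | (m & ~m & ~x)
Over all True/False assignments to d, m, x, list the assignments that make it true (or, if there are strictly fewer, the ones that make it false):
is true only for:
  d=True, m=False, x=False;
  d=True, m=False, x=True;
  d=True, m=True, x=False;
  d=True, m=True, x=True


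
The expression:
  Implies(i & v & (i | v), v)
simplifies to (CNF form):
True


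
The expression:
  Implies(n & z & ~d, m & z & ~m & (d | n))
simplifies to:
d | ~n | ~z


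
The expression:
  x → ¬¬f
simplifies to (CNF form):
f ∨ ¬x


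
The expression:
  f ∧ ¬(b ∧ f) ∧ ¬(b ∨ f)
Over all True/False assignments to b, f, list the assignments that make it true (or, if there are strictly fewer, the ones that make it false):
is never true.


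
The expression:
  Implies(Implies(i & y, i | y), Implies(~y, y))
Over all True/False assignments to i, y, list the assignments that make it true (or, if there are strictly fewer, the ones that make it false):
is true only for:
  i=False, y=True;
  i=True, y=True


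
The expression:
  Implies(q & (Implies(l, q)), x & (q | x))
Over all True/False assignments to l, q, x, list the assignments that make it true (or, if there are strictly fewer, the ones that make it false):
is false only for:
  l=False, q=True, x=False;
  l=True, q=True, x=False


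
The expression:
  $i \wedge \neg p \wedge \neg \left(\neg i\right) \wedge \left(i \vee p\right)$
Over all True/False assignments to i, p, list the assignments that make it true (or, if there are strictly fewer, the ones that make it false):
is true only for:
  i=True, p=False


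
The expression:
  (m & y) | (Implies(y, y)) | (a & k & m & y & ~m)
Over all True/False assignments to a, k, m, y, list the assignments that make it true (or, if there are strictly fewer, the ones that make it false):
is always true.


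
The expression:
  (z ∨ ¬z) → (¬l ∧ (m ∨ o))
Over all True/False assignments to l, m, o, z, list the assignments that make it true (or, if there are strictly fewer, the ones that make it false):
is true only for:
  l=False, m=False, o=True, z=False;
  l=False, m=False, o=True, z=True;
  l=False, m=True, o=False, z=False;
  l=False, m=True, o=False, z=True;
  l=False, m=True, o=True, z=False;
  l=False, m=True, o=True, z=True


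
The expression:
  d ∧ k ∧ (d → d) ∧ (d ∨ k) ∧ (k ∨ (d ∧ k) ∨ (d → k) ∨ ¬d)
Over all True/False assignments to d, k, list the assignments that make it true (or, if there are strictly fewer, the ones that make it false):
is true only for:
  d=True, k=True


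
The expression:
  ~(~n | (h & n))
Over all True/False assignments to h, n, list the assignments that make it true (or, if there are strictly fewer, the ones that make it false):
is true only for:
  h=False, n=True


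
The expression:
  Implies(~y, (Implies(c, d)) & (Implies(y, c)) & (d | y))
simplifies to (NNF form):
d | y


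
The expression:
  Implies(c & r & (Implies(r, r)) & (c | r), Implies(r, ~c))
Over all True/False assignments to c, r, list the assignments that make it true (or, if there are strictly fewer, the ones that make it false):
is false only for:
  c=True, r=True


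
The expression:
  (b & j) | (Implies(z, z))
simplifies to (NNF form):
True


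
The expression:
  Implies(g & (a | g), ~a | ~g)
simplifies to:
~a | ~g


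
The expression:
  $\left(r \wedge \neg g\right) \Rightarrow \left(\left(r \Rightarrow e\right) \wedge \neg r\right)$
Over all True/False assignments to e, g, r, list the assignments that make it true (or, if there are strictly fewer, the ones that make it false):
is false only for:
  e=False, g=False, r=True;
  e=True, g=False, r=True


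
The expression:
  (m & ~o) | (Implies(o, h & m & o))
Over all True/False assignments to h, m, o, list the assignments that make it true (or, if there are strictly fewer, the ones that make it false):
is false only for:
  h=False, m=False, o=True;
  h=False, m=True, o=True;
  h=True, m=False, o=True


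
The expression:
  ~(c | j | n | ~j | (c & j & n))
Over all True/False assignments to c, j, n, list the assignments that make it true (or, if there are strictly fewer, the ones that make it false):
is never true.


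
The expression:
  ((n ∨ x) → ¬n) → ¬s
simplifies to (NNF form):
n ∨ ¬s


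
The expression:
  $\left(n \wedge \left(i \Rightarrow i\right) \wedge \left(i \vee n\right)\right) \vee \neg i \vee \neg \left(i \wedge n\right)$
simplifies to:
$\text{True}$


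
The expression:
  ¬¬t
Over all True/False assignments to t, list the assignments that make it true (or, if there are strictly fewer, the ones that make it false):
is true only for:
  t=True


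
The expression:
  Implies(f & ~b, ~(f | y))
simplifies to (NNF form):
b | ~f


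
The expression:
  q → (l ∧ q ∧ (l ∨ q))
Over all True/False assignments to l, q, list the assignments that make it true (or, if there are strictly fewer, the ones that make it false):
is false only for:
  l=False, q=True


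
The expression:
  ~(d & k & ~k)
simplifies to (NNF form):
True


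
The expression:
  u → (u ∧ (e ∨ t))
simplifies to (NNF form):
e ∨ t ∨ ¬u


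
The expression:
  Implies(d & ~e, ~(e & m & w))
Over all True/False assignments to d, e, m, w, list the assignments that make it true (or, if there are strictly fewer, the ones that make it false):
is always true.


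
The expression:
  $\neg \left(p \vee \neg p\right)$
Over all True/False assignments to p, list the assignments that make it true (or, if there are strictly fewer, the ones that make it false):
is never true.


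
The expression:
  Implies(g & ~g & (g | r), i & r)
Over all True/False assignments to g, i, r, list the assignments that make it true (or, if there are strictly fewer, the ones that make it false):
is always true.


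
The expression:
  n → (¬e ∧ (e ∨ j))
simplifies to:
(j ∧ ¬e) ∨ ¬n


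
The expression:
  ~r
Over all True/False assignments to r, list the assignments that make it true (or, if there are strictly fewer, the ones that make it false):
is true only for:
  r=False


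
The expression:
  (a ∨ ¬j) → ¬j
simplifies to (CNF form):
¬a ∨ ¬j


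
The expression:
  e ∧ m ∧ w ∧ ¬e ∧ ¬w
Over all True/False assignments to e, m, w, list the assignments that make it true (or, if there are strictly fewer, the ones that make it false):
is never true.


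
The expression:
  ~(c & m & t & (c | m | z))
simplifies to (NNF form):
~c | ~m | ~t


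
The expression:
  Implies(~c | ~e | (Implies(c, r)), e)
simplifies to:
e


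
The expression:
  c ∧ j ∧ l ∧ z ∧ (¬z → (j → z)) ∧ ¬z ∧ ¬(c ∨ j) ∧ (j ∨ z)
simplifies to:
False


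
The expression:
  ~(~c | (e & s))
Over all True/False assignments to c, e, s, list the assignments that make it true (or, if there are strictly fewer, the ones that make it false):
is true only for:
  c=True, e=False, s=False;
  c=True, e=False, s=True;
  c=True, e=True, s=False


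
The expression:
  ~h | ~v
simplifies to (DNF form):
~h | ~v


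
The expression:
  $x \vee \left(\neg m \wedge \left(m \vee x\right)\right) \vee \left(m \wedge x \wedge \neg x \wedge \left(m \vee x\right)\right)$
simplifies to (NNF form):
$x$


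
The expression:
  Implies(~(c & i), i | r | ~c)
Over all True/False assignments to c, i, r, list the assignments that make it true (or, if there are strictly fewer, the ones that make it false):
is false only for:
  c=True, i=False, r=False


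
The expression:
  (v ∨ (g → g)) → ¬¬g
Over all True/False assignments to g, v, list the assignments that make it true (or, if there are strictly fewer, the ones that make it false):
is true only for:
  g=True, v=False;
  g=True, v=True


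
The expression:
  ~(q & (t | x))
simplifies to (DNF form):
~q | (~t & ~x)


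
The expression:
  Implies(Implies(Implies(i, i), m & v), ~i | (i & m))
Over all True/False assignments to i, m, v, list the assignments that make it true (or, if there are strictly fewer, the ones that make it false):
is always true.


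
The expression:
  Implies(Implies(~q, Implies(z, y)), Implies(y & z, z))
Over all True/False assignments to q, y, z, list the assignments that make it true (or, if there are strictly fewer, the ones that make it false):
is always true.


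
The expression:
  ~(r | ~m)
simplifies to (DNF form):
m & ~r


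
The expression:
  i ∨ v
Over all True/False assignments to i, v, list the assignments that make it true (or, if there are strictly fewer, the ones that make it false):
is false only for:
  i=False, v=False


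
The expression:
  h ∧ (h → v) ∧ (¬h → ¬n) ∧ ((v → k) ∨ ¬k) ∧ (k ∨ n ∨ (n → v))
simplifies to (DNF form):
h ∧ v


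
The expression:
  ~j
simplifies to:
~j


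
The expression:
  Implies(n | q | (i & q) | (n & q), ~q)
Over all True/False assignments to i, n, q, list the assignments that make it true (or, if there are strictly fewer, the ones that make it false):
is true only for:
  i=False, n=False, q=False;
  i=False, n=True, q=False;
  i=True, n=False, q=False;
  i=True, n=True, q=False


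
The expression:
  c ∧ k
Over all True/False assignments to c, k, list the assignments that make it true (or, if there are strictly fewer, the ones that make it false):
is true only for:
  c=True, k=True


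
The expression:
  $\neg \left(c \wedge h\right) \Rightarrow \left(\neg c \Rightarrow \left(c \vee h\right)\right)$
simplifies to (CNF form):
$c \vee h$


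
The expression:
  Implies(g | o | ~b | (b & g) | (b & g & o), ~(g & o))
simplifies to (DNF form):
~g | ~o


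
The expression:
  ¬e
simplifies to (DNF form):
¬e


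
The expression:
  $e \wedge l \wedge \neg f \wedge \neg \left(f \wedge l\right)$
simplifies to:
$e \wedge l \wedge \neg f$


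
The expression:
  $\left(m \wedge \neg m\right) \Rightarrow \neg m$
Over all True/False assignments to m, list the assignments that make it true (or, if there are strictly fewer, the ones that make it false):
is always true.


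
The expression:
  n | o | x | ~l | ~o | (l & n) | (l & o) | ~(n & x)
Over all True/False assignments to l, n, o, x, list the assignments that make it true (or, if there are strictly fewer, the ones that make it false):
is always true.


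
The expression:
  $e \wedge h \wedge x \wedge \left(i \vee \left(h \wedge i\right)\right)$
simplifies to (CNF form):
$e \wedge h \wedge i \wedge x$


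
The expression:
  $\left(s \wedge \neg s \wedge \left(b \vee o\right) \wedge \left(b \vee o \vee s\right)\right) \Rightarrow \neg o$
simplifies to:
$\text{True}$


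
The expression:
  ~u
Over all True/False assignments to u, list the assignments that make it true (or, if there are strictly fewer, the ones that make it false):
is true only for:
  u=False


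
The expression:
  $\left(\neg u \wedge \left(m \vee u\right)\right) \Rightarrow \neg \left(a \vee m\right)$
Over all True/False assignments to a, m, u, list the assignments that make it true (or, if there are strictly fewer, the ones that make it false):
is false only for:
  a=False, m=True, u=False;
  a=True, m=True, u=False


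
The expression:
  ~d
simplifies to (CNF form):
~d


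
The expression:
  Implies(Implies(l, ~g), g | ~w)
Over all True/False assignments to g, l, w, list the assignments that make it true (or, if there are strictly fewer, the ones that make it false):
is false only for:
  g=False, l=False, w=True;
  g=False, l=True, w=True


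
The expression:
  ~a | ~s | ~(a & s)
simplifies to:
~a | ~s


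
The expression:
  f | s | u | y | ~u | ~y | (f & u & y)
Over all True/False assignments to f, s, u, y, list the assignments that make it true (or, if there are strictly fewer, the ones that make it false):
is always true.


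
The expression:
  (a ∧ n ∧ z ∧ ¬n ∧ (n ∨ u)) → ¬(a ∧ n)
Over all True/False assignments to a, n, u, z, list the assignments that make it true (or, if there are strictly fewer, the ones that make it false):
is always true.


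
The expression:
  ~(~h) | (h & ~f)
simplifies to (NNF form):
h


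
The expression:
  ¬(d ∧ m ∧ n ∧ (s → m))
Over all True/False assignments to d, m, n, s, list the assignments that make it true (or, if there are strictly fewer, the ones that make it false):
is false only for:
  d=True, m=True, n=True, s=False;
  d=True, m=True, n=True, s=True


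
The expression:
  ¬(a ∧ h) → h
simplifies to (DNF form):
h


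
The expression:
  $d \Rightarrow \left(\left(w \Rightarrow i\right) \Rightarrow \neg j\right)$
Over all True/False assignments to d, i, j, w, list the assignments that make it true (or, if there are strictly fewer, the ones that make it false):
is false only for:
  d=True, i=False, j=True, w=False;
  d=True, i=True, j=True, w=False;
  d=True, i=True, j=True, w=True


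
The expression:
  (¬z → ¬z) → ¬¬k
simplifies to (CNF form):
k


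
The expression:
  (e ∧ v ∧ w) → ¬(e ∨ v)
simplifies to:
¬e ∨ ¬v ∨ ¬w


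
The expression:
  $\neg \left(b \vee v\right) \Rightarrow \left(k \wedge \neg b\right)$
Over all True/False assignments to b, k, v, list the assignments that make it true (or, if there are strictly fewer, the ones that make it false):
is false only for:
  b=False, k=False, v=False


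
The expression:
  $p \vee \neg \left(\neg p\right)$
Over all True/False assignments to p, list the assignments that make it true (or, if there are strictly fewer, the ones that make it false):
is true only for:
  p=True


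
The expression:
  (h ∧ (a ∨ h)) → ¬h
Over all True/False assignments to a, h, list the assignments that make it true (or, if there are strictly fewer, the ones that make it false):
is true only for:
  a=False, h=False;
  a=True, h=False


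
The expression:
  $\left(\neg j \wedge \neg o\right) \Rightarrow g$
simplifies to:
$g \vee j \vee o$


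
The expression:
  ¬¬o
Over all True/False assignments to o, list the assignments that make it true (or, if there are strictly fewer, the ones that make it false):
is true only for:
  o=True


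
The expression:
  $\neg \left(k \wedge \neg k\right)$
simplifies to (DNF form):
$\text{True}$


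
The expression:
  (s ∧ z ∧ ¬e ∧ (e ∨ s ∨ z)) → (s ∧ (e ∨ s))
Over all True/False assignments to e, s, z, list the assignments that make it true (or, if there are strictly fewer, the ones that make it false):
is always true.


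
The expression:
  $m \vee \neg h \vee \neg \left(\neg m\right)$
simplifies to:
$m \vee \neg h$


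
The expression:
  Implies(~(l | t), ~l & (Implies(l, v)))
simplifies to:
True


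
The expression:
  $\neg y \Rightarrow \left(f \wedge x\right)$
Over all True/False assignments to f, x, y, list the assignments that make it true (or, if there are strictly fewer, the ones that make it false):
is false only for:
  f=False, x=False, y=False;
  f=False, x=True, y=False;
  f=True, x=False, y=False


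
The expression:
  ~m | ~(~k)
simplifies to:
k | ~m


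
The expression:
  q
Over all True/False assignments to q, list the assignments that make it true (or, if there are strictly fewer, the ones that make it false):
is true only for:
  q=True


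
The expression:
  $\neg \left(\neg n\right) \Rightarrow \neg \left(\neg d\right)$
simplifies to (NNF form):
$d \vee \neg n$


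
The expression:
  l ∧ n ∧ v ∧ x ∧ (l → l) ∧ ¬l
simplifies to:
False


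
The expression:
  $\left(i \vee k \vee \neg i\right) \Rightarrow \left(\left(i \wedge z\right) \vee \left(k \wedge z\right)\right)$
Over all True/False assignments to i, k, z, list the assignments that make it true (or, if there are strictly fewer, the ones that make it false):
is true only for:
  i=False, k=True, z=True;
  i=True, k=False, z=True;
  i=True, k=True, z=True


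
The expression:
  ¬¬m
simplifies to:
m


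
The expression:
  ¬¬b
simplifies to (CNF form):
b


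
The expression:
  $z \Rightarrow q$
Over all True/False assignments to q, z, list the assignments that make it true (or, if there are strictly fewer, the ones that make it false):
is false only for:
  q=False, z=True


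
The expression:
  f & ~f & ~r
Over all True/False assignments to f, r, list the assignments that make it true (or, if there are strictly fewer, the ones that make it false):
is never true.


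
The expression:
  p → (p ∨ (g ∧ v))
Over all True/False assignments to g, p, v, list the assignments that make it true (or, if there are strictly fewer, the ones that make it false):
is always true.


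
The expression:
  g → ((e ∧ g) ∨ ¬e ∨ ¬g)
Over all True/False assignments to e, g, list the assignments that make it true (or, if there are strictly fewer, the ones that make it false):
is always true.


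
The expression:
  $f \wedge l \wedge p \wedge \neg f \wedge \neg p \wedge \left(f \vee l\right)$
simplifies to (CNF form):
$\text{False}$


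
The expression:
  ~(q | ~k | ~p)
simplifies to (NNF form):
k & p & ~q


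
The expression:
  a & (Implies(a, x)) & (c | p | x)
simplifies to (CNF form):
a & x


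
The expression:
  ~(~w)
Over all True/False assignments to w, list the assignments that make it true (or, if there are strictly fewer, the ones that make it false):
is true only for:
  w=True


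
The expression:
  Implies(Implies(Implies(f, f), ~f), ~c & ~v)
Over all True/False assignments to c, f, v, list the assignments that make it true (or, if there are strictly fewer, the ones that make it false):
is false only for:
  c=False, f=False, v=True;
  c=True, f=False, v=False;
  c=True, f=False, v=True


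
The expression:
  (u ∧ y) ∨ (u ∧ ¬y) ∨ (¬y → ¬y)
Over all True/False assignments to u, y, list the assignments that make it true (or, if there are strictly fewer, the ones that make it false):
is always true.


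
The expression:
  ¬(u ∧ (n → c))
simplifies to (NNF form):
(n ∧ ¬c) ∨ ¬u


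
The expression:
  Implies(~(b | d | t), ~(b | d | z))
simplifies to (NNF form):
b | d | t | ~z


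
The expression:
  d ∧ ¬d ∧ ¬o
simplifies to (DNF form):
False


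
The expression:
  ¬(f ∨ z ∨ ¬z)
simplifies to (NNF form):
False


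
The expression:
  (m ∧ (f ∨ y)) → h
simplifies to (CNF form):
(h ∨ ¬f ∨ ¬m) ∧ (h ∨ ¬m ∨ ¬y)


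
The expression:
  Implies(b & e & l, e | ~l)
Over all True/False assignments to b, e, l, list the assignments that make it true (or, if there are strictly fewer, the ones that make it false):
is always true.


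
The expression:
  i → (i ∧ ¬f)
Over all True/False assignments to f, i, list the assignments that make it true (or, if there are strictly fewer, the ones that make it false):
is false only for:
  f=True, i=True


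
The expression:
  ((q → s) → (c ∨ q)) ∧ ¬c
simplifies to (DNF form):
q ∧ ¬c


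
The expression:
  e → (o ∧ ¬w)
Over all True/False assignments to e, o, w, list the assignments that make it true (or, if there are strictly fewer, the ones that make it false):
is false only for:
  e=True, o=False, w=False;
  e=True, o=False, w=True;
  e=True, o=True, w=True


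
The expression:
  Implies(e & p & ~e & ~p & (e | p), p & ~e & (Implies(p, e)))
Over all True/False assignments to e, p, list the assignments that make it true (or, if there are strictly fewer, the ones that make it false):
is always true.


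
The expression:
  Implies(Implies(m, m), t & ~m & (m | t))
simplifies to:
t & ~m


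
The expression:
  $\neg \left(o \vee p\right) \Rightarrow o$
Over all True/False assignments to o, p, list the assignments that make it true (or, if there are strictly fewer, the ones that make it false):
is false only for:
  o=False, p=False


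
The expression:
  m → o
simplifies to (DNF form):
o ∨ ¬m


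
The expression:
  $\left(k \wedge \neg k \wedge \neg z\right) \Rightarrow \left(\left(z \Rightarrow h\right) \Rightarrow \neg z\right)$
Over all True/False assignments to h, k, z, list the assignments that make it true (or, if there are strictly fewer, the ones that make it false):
is always true.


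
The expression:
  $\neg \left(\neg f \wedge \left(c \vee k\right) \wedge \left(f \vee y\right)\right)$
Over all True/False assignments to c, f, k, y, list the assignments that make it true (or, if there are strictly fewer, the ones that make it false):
is false only for:
  c=False, f=False, k=True, y=True;
  c=True, f=False, k=False, y=True;
  c=True, f=False, k=True, y=True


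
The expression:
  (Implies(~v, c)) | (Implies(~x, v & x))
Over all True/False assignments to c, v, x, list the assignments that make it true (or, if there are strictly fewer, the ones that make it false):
is false only for:
  c=False, v=False, x=False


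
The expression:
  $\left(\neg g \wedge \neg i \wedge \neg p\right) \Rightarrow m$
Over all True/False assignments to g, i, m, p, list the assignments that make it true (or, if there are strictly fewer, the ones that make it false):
is false only for:
  g=False, i=False, m=False, p=False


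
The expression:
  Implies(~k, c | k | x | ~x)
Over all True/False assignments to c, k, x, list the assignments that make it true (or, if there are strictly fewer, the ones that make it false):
is always true.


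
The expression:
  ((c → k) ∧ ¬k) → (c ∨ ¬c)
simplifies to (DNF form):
True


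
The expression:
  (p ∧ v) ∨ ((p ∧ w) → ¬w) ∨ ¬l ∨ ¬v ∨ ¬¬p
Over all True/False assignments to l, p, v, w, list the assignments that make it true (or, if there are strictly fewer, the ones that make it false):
is always true.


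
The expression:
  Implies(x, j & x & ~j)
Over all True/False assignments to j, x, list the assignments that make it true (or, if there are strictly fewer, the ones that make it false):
is true only for:
  j=False, x=False;
  j=True, x=False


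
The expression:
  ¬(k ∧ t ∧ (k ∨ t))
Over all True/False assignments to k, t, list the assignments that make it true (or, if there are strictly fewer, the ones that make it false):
is false only for:
  k=True, t=True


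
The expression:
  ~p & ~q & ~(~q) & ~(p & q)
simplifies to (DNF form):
False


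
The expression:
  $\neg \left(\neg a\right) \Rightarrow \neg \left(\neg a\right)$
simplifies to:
$\text{True}$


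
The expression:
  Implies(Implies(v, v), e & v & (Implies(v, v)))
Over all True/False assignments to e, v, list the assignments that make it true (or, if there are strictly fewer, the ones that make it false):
is true only for:
  e=True, v=True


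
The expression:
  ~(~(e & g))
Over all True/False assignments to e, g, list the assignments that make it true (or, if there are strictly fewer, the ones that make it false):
is true only for:
  e=True, g=True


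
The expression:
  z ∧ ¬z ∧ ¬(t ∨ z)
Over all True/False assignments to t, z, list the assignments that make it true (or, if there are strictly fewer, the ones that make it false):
is never true.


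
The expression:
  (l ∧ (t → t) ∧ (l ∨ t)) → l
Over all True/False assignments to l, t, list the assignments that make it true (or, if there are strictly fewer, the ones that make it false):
is always true.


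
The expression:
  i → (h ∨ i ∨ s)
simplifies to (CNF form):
True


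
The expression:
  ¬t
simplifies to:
¬t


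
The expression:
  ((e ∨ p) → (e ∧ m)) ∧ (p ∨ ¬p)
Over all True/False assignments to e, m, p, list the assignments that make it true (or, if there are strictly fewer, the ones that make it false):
is true only for:
  e=False, m=False, p=False;
  e=False, m=True, p=False;
  e=True, m=True, p=False;
  e=True, m=True, p=True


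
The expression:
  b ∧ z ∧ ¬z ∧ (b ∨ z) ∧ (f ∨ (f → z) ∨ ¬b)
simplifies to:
False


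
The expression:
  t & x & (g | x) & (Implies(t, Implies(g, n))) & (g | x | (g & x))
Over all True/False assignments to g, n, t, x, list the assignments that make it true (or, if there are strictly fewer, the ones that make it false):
is true only for:
  g=False, n=False, t=True, x=True;
  g=False, n=True, t=True, x=True;
  g=True, n=True, t=True, x=True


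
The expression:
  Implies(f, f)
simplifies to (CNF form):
True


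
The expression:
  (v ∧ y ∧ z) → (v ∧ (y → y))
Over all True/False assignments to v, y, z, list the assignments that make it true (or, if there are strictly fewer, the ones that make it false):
is always true.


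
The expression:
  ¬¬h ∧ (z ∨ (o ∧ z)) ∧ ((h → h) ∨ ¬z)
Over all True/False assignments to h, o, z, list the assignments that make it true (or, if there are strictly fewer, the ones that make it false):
is true only for:
  h=True, o=False, z=True;
  h=True, o=True, z=True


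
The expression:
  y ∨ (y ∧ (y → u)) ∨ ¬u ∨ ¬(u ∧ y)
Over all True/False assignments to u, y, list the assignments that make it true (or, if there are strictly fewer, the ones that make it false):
is always true.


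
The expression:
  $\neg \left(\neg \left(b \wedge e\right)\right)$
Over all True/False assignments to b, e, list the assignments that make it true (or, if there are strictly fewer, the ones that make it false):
is true only for:
  b=True, e=True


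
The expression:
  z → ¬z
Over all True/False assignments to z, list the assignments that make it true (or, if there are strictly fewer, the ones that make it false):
is true only for:
  z=False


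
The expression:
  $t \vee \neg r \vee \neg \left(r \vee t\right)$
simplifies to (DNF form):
$t \vee \neg r$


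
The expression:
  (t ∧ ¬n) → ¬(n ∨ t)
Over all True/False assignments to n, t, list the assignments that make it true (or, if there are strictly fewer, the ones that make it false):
is false only for:
  n=False, t=True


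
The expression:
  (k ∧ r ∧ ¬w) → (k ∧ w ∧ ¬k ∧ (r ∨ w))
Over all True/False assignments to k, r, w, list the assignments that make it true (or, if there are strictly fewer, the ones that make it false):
is false only for:
  k=True, r=True, w=False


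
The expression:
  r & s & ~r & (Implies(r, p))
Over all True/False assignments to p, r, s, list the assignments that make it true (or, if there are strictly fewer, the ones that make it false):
is never true.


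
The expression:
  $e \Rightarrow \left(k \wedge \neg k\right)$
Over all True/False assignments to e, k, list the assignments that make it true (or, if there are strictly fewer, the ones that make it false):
is true only for:
  e=False, k=False;
  e=False, k=True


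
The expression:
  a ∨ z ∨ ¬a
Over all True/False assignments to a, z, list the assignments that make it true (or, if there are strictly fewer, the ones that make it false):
is always true.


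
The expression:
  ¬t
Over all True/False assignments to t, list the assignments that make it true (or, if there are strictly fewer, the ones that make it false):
is true only for:
  t=False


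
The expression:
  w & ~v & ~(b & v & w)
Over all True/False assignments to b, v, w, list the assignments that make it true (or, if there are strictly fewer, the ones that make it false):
is true only for:
  b=False, v=False, w=True;
  b=True, v=False, w=True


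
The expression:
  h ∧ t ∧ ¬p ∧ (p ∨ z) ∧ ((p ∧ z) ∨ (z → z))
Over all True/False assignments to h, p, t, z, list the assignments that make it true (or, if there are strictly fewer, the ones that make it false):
is true only for:
  h=True, p=False, t=True, z=True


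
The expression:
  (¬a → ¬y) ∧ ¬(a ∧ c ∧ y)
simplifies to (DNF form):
(a ∧ ¬c) ∨ ¬y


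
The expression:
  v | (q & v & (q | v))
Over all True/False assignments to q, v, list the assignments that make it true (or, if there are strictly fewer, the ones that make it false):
is true only for:
  q=False, v=True;
  q=True, v=True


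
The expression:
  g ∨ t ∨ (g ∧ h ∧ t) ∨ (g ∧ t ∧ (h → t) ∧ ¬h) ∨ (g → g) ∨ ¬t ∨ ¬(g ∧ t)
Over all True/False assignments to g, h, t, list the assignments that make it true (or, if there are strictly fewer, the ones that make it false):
is always true.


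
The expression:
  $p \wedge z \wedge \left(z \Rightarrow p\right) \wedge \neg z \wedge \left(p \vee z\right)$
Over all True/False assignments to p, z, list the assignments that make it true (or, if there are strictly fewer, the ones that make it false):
is never true.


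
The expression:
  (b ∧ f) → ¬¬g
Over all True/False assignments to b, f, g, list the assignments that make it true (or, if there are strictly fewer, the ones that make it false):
is false only for:
  b=True, f=True, g=False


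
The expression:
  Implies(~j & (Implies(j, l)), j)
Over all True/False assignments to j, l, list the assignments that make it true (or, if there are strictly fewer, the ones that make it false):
is true only for:
  j=True, l=False;
  j=True, l=True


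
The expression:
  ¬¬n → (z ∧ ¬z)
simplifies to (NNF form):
¬n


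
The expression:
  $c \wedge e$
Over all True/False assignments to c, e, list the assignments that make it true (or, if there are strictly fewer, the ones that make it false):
is true only for:
  c=True, e=True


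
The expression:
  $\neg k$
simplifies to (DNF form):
$\neg k$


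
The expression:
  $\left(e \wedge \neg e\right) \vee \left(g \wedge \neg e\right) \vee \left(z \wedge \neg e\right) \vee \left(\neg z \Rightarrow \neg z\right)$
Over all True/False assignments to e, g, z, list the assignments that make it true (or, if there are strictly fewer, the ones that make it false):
is always true.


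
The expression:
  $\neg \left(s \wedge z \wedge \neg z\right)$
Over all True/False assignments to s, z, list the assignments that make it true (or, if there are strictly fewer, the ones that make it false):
is always true.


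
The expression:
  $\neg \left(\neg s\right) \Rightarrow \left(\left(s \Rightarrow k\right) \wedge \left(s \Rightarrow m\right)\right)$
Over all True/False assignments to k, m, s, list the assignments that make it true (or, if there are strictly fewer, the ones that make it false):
is false only for:
  k=False, m=False, s=True;
  k=False, m=True, s=True;
  k=True, m=False, s=True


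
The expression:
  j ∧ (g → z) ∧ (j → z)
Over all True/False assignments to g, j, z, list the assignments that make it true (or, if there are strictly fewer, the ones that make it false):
is true only for:
  g=False, j=True, z=True;
  g=True, j=True, z=True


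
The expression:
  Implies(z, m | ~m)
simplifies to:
True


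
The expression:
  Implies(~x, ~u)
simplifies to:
x | ~u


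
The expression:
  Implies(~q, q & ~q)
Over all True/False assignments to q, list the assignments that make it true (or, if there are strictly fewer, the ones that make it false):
is true only for:
  q=True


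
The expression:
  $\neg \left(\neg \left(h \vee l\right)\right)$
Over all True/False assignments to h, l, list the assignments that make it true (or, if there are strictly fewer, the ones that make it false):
is false only for:
  h=False, l=False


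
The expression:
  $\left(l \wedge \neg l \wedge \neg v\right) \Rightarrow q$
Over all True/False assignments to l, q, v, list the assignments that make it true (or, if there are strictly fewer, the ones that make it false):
is always true.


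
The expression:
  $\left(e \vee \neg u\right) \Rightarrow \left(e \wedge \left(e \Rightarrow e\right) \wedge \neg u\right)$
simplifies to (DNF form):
$\left(e \wedge \neg u\right) \vee \left(u \wedge \neg e\right)$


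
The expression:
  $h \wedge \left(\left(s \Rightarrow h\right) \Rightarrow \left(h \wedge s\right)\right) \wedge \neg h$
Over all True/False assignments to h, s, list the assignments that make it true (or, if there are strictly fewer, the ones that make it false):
is never true.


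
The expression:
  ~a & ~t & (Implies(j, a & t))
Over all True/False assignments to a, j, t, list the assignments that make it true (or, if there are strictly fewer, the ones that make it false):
is true only for:
  a=False, j=False, t=False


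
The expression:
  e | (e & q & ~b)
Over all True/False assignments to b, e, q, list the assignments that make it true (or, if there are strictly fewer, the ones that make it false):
is true only for:
  b=False, e=True, q=False;
  b=False, e=True, q=True;
  b=True, e=True, q=False;
  b=True, e=True, q=True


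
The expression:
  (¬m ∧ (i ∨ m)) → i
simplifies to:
True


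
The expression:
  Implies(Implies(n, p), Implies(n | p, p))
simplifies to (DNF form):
True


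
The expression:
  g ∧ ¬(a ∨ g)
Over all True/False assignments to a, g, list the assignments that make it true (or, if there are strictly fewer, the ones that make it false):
is never true.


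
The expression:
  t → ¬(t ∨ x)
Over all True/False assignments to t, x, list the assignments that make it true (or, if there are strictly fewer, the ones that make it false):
is true only for:
  t=False, x=False;
  t=False, x=True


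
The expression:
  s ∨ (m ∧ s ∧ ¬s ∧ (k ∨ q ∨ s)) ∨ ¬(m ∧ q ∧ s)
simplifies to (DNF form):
True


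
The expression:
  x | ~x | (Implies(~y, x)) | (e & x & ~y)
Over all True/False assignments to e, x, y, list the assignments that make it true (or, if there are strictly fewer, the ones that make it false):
is always true.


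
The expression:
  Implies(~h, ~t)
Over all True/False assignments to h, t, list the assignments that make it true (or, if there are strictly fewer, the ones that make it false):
is false only for:
  h=False, t=True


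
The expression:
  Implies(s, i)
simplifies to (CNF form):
i | ~s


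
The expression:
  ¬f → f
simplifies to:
f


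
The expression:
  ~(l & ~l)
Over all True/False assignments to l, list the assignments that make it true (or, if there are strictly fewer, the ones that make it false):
is always true.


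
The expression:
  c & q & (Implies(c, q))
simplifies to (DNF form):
c & q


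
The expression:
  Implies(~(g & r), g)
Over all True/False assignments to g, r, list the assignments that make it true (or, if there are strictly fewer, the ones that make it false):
is true only for:
  g=True, r=False;
  g=True, r=True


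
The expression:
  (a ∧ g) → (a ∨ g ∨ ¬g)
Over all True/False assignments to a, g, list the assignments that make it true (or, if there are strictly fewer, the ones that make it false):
is always true.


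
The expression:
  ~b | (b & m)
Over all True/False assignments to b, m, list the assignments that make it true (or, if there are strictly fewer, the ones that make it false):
is false only for:
  b=True, m=False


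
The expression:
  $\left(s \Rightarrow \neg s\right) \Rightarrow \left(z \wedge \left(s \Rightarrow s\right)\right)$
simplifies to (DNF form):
$s \vee z$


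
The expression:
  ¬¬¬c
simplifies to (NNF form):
¬c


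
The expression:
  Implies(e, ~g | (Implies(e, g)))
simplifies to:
True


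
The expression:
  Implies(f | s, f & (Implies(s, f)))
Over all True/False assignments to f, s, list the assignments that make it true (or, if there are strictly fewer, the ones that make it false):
is false only for:
  f=False, s=True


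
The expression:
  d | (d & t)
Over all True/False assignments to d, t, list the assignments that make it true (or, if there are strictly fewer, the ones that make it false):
is true only for:
  d=True, t=False;
  d=True, t=True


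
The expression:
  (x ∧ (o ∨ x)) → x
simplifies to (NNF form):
True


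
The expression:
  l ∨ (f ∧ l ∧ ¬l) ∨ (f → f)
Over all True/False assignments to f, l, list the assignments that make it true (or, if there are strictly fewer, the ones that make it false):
is always true.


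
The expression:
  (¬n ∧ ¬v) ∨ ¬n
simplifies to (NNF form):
¬n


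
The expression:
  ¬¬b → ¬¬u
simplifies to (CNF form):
u ∨ ¬b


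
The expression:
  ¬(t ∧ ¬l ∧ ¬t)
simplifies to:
True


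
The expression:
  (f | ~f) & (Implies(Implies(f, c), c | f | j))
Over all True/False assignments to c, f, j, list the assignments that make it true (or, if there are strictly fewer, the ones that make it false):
is false only for:
  c=False, f=False, j=False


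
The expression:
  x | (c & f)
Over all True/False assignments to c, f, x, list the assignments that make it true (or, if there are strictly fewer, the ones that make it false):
is false only for:
  c=False, f=False, x=False;
  c=False, f=True, x=False;
  c=True, f=False, x=False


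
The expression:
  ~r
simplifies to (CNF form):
~r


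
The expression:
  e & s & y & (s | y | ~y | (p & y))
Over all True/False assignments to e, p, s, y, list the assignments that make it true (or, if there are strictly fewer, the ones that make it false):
is true only for:
  e=True, p=False, s=True, y=True;
  e=True, p=True, s=True, y=True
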